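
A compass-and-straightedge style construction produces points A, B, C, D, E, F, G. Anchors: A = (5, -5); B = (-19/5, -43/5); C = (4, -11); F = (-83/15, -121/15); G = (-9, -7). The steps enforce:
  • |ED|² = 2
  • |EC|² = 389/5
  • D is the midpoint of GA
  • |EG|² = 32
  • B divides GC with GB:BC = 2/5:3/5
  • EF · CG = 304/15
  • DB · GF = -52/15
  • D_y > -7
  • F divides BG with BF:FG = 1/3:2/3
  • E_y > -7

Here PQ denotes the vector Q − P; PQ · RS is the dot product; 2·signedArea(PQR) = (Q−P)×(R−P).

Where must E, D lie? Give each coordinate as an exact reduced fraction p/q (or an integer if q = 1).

1. E_x = -17/5  [line 13·x + -4·y + 97/5 = 0 ∩ |EC|² = 389/5]
2. E_y = -31/5  [line 13·x + -4·y + 97/5 = 0 ∩ |EC|² = 389/5]
   → E = (-17/5, -31/5)
3. D_x = -2  [D is the midpoint of GA]
4. D_y = -6  [D is the midpoint of GA]
   → D = (-2, -6)

D = (-2, -6)
E = (-17/5, -31/5)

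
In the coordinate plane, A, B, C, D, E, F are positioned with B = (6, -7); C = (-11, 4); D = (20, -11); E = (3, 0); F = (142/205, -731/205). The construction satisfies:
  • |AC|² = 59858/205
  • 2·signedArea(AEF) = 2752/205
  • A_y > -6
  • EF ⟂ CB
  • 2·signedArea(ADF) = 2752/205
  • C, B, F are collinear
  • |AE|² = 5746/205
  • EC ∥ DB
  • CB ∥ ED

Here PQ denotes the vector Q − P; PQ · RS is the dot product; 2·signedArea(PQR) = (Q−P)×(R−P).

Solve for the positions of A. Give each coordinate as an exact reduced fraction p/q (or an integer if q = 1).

1. A_x = 686/205  [2·signedArea(AEF) = 2752/205 ∩ 2·signedArea(ADF) = 2752/205]
2. A_y = -1083/205  [2·signedArea(AEF) = 2752/205 ∩ 2·signedArea(ADF) = 2752/205]
   → A = (686/205, -1083/205)

A = (686/205, -1083/205)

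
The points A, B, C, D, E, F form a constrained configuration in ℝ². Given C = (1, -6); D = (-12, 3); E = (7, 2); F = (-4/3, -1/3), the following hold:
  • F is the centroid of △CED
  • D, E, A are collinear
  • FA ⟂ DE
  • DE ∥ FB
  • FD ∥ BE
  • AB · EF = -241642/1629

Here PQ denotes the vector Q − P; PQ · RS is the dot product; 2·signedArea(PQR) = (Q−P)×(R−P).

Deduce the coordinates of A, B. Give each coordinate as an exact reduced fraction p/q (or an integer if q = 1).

A = (-215/181, 440/181)
B = (53/3, -4/3)

1. A_x = -215/181  [D, E, A are collinear ∩ FA ⟂ DE]
2. A_y = 440/181  [D, E, A are collinear ∩ FA ⟂ DE]
   → A = (-215/181, 440/181)
3. B_x = 53/3  [FD ∥ BE ∩ DE ∥ FB]
4. B_y = -4/3  [FD ∥ BE ∩ DE ∥ FB]
   → B = (53/3, -4/3)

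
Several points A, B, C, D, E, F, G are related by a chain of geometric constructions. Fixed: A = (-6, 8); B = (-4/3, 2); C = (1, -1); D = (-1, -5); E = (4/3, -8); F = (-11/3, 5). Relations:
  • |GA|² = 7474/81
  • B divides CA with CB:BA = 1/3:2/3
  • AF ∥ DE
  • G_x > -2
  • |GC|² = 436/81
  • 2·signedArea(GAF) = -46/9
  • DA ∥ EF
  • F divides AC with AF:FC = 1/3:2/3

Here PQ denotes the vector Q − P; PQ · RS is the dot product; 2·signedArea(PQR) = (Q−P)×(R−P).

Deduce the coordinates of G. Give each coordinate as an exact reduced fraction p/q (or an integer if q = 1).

1. G_x = -11/9  [line 3·x + 7/3·y + 40/9 = 0 ∩ |GA|² = 7474/81]
2. G_y = -1/3  [line 3·x + 7/3·y + 40/9 = 0 ∩ |GA|² = 7474/81]
   → G = (-11/9, -1/3)

G = (-11/9, -1/3)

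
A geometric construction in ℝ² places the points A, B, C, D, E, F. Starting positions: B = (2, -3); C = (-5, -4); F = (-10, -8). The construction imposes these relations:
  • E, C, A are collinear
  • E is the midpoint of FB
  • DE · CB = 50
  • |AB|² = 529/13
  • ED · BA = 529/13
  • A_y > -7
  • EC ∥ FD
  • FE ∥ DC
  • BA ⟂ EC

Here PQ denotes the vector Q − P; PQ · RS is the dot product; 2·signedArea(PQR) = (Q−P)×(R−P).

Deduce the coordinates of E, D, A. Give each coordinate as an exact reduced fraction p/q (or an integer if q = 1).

A = (-43/13, -85/13)
D = (-11, -13/2)
E = (-4, -11/2)

1. E_x = -4  [E is the midpoint of FB]
2. E_y = -11/2  [E is the midpoint of FB]
   → E = (-4, -11/2)
3. D_x = -11  [FE ∥ DC ∩ EC ∥ FD]
4. D_y = -13/2  [FE ∥ DC ∩ EC ∥ FD]
   → D = (-11, -13/2)
5. A_x = -43/13  [E, C, A are collinear ∩ BA ⟂ EC]
6. A_y = -85/13  [E, C, A are collinear ∩ BA ⟂ EC]
   → A = (-43/13, -85/13)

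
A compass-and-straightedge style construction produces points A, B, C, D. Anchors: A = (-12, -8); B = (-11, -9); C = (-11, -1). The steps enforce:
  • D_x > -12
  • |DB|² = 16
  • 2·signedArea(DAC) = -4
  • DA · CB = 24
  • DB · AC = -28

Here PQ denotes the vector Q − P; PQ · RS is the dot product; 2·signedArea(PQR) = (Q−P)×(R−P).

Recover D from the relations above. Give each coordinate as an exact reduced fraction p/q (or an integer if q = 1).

1. D_x = -11  [2·signedArea(DAC) = -4 ∩ DB · AC = -28]
2. D_y = -5  [2·signedArea(DAC) = -4 ∩ DB · AC = -28]
   → D = (-11, -5)

D = (-11, -5)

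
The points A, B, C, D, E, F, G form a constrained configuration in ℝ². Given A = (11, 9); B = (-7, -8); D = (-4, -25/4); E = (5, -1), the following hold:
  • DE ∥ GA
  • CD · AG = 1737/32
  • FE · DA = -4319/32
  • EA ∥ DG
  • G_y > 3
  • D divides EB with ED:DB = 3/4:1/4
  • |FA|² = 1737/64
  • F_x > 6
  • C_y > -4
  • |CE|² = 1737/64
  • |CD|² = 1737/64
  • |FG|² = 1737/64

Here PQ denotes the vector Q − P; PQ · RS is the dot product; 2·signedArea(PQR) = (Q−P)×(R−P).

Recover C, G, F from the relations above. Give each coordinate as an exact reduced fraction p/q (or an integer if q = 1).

1. G_x = 2  [DE ∥ GA ∩ EA ∥ DG]
2. G_y = 15/4  [DE ∥ GA ∩ EA ∥ DG]
   → G = (2, 15/4)
3. F_x = 13/2  [line -15·x + -61/4·y + 6231/32 = 0 ∩ |FG|² = 1737/64]
4. F_y = 51/8  [line -15·x + -61/4·y + 6231/32 = 0 ∩ |FG|² = 1737/64]
   → F = (13/2, 51/8)
5. C_x = 1/2  [line 9·x + 21/4·y + 465/32 = 0 ∩ |CE|² = 1737/64]
6. C_y = -29/8  [line 9·x + 21/4·y + 465/32 = 0 ∩ |CE|² = 1737/64]
   → C = (1/2, -29/8)

C = (1/2, -29/8)
F = (13/2, 51/8)
G = (2, 15/4)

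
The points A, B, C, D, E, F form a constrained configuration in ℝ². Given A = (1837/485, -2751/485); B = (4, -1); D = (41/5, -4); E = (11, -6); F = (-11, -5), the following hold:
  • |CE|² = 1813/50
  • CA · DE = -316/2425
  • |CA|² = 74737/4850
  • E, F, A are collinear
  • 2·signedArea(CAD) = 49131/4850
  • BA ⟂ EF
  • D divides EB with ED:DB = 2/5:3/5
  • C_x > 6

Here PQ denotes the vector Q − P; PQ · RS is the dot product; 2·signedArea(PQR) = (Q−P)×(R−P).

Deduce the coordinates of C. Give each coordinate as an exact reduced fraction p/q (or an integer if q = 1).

C = (61/10, -5/2)

1. C_x = 61/10  [2·signedArea(CAD) = 49131/4850 ∩ CA · DE = -316/2425]
2. C_y = -5/2  [2·signedArea(CAD) = 49131/4850 ∩ CA · DE = -316/2425]
   → C = (61/10, -5/2)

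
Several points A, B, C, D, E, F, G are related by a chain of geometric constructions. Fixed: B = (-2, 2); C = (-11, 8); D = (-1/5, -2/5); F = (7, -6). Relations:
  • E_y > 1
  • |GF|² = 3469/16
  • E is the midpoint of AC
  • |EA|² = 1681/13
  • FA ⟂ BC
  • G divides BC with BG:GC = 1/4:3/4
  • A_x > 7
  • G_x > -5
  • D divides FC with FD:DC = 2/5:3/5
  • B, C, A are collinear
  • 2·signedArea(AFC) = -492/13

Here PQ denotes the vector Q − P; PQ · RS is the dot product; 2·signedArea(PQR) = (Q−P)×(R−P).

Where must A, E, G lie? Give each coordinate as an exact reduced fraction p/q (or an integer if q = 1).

1. A_x = 103/13  [B, C, A are collinear ∩ FA ⟂ BC]
2. A_y = -60/13  [B, C, A are collinear ∩ FA ⟂ BC]
   → A = (103/13, -60/13)
3. E_x = -20/13  [E is the midpoint of AC]
4. E_y = 22/13  [E is the midpoint of AC]
   → E = (-20/13, 22/13)
5. G_x = -17/4  [G divides BC with BG:GC = 1/4:3/4]
6. G_y = 7/2  [G divides BC with BG:GC = 1/4:3/4]
   → G = (-17/4, 7/2)

A = (103/13, -60/13)
E = (-20/13, 22/13)
G = (-17/4, 7/2)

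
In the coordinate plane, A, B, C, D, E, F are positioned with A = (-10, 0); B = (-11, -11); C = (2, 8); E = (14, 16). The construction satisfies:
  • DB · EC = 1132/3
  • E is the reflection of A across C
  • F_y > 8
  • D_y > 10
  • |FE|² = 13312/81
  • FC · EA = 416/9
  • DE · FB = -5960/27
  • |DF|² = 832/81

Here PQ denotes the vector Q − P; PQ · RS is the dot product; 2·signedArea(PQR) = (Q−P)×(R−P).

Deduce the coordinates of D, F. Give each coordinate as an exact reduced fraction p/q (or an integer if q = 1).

D = (6, 32/3)
F = (10/3, 80/9)

1. F_x = 10/3  [line 24·x + 16·y + -2000/9 = 0 ∩ |FE|² = 13312/81]
2. F_y = 80/9  [line 24·x + 16·y + -2000/9 = 0 ∩ |FE|² = 13312/81]
   → F = (10/3, 80/9)
3. D_x = 6  [DE · FB = -5960/27 ∩ DB · EC = 1132/3]
4. D_y = 32/3  [DE · FB = -5960/27 ∩ DB · EC = 1132/3]
   → D = (6, 32/3)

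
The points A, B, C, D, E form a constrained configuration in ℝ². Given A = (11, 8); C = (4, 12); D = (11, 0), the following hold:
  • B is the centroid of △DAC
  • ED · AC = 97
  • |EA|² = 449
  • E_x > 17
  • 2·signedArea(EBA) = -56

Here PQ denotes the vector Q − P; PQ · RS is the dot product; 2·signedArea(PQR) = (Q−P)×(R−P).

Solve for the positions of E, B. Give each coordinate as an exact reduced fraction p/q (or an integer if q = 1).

1. B_x = 26/3  [B is the centroid of △DAC]
2. B_y = 20/3  [B is the centroid of △DAC]
   → B = (26/3, 20/3)
3. E_x = 18  [2·signedArea(EBA) = -56 ∩ ED · AC = 97]
4. E_y = -12  [2·signedArea(EBA) = -56 ∩ ED · AC = 97]
   → E = (18, -12)

B = (26/3, 20/3)
E = (18, -12)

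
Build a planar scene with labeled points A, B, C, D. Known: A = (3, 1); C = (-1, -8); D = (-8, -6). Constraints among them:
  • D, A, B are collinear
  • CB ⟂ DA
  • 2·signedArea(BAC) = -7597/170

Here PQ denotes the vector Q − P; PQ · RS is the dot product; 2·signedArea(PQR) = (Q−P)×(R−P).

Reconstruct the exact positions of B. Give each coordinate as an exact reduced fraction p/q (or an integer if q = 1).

1. B_x = -667/170  [D, A, B are collinear ∩ CB ⟂ DA]
2. B_y = -579/170  [D, A, B are collinear ∩ CB ⟂ DA]
   → B = (-667/170, -579/170)

B = (-667/170, -579/170)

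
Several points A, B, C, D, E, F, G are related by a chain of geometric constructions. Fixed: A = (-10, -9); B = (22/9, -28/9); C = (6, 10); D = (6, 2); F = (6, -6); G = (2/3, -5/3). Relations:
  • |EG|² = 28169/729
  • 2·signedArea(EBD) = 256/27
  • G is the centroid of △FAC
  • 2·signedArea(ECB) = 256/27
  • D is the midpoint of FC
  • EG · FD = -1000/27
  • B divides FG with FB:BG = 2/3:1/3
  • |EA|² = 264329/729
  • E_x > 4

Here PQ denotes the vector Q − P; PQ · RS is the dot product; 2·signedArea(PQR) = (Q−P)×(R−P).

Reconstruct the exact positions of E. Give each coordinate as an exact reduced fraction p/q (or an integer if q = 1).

E = (130/27, 80/27)

1. E_x = 130/27  [EG · FD = -1000/27 ∩ 2·signedArea(ECB) = 256/27]
2. E_y = 80/27  [EG · FD = -1000/27 ∩ 2·signedArea(ECB) = 256/27]
   → E = (130/27, 80/27)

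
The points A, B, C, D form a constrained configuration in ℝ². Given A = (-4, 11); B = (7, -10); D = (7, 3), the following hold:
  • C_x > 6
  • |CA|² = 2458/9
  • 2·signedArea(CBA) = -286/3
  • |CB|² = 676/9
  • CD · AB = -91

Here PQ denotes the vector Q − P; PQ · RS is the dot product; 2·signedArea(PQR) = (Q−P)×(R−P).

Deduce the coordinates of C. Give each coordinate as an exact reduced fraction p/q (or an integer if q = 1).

C = (7, -4/3)

1. C_x = 7  [CD · AB = -91 ∩ 2·signedArea(CBA) = -286/3]
2. C_y = -4/3  [CD · AB = -91 ∩ 2·signedArea(CBA) = -286/3]
   → C = (7, -4/3)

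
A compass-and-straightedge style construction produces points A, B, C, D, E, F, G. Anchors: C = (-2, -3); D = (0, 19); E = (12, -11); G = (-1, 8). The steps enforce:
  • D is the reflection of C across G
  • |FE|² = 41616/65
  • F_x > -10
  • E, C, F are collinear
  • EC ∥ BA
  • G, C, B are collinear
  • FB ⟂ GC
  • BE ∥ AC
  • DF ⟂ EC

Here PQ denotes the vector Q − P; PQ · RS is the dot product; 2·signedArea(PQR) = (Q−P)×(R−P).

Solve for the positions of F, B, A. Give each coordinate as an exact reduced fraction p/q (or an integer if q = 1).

A = (-62071/3965, 34884/3965)
B = (-6561/3965, 3164/3965)
F = (-648/65, 101/65)

1. F_x = -648/65  [E, C, F are collinear ∩ DF ⟂ EC]
2. F_y = 101/65  [E, C, F are collinear ∩ DF ⟂ EC]
   → F = (-648/65, 101/65)
3. B_x = -6561/3965  [G, C, B are collinear ∩ FB ⟂ GC]
4. B_y = 3164/3965  [G, C, B are collinear ∩ FB ⟂ GC]
   → B = (-6561/3965, 3164/3965)
5. A_x = -62071/3965  [BE ∥ AC ∩ EC ∥ BA]
6. A_y = 34884/3965  [BE ∥ AC ∩ EC ∥ BA]
   → A = (-62071/3965, 34884/3965)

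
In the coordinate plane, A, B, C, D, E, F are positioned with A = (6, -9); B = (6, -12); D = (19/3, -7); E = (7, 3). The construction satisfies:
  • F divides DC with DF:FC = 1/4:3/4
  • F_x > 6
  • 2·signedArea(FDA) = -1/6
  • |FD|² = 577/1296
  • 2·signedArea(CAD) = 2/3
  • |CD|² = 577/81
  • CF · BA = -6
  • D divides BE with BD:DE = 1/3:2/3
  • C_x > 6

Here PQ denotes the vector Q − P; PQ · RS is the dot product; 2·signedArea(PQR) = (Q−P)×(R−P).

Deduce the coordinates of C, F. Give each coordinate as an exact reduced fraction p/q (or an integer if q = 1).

1. C_x = 58/9  [line -2·x + 1/3·y + 43/3 = 0 ∩ |CD|² = 577/81]
2. C_y = -13/3  [line -2·x + 1/3·y + 43/3 = 0 ∩ |CD|² = 577/81]
   → C = (58/9, -13/3)
3. F_x = 229/36  [F divides DC with DF:FC = 1/4:3/4]
4. F_y = -19/3  [F divides DC with DF:FC = 1/4:3/4]
   → F = (229/36, -19/3)

C = (58/9, -13/3)
F = (229/36, -19/3)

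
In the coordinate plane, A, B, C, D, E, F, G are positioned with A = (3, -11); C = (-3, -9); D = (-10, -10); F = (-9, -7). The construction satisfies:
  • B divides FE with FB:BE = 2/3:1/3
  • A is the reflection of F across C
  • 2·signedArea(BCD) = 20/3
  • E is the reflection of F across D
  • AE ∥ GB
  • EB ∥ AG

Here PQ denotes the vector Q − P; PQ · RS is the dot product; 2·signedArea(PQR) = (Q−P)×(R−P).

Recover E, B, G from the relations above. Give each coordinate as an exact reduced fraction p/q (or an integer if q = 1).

B = (-31/3, -11)
E = (-11, -13)
G = (11/3, -9)

1. E_x = -11  [E is the reflection of F across D]
2. E_y = -13  [E is the reflection of F across D]
   → E = (-11, -13)
3. B_x = -31/3  [B divides FE with FB:BE = 2/3:1/3]
4. B_y = -11  [B divides FE with FB:BE = 2/3:1/3]
   → B = (-31/3, -11)
5. G_x = 11/3  [AE ∥ GB ∩ EB ∥ AG]
6. G_y = -9  [AE ∥ GB ∩ EB ∥ AG]
   → G = (11/3, -9)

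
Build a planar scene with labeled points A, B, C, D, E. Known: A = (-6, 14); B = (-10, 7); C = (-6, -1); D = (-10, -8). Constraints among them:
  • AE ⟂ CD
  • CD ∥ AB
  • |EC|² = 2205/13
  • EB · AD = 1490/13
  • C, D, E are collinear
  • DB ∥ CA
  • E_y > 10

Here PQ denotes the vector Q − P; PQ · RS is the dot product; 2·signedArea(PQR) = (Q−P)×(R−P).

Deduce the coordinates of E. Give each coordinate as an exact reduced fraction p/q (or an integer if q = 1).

E = (6/13, 134/13)

1. E_x = 6/13  [C, D, E are collinear ∩ AE ⟂ CD]
2. E_y = 134/13  [C, D, E are collinear ∩ AE ⟂ CD]
   → E = (6/13, 134/13)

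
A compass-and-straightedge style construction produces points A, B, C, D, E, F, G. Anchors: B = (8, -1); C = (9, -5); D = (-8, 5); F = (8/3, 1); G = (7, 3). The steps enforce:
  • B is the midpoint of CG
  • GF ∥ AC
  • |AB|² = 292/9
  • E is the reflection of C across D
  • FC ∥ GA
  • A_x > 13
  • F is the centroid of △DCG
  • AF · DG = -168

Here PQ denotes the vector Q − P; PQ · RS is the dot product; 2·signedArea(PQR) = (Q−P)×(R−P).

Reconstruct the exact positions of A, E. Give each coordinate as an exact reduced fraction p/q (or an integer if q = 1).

A = (40/3, -3)
E = (-25, 15)

1. A_x = 40/3  [GF ∥ AC ∩ FC ∥ GA]
2. A_y = -3  [GF ∥ AC ∩ FC ∥ GA]
   → A = (40/3, -3)
3. E_x = -25  [E is the reflection of C across D]
4. E_y = 15  [E is the reflection of C across D]
   → E = (-25, 15)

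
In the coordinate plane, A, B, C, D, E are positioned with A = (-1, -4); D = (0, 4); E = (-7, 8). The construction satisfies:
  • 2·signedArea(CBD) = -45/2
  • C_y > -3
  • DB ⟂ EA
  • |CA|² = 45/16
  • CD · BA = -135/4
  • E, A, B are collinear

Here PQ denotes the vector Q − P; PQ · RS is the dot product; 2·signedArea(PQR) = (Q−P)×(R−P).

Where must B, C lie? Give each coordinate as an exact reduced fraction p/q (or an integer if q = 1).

B = (-4, 2)
C = (-7/4, -5/2)

1. B_x = -4  [E, A, B are collinear ∩ DB ⟂ EA]
2. B_y = 2  [E, A, B are collinear ∩ DB ⟂ EA]
   → B = (-4, 2)
3. C_x = -7/4  [line -3·x + 6·y + 39/4 = 0 ∩ |CA|² = 45/16]
4. C_y = -5/2  [line -3·x + 6·y + 39/4 = 0 ∩ |CA|² = 45/16]
   → C = (-7/4, -5/2)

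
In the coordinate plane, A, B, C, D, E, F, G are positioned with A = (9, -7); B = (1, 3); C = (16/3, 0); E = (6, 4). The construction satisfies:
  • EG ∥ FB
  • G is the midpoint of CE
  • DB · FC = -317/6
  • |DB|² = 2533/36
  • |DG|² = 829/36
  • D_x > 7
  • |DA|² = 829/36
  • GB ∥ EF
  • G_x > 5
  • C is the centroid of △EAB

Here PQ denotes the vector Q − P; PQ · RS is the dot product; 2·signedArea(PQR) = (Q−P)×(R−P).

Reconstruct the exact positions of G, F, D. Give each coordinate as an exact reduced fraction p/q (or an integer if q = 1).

D = (22/3, -5/2)
F = (4/3, 5)
G = (17/3, 2)

1. G_x = 17/3  [G is the midpoint of CE]
2. G_y = 2  [G is the midpoint of CE]
   → G = (17/3, 2)
3. F_x = 4/3  [EG ∥ FB ∩ GB ∥ EF]
4. F_y = 5  [EG ∥ FB ∩ GB ∥ EF]
   → F = (4/3, 5)
5. D_x = 22/3  [line -4·x + 5·y + 251/6 = 0 ∩ |DB|² = 2533/36]
6. D_y = -5/2  [line -4·x + 5·y + 251/6 = 0 ∩ |DB|² = 2533/36]
   → D = (22/3, -5/2)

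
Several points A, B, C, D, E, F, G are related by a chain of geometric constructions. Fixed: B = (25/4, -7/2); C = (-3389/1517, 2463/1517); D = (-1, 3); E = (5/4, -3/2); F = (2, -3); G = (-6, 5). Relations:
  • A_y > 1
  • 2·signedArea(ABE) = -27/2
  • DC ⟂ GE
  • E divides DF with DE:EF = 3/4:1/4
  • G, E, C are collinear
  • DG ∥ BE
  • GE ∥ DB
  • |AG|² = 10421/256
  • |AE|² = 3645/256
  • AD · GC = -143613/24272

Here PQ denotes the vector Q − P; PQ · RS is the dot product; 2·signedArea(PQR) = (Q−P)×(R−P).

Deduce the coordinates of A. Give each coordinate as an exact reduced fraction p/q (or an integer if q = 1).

A = (-7/16, 15/8)

1. A_x = -7/16  [2·signedArea(ABE) = -27/2 ∩ AD · GC = -143613/24272]
2. A_y = 15/8  [2·signedArea(ABE) = -27/2 ∩ AD · GC = -143613/24272]
   → A = (-7/16, 15/8)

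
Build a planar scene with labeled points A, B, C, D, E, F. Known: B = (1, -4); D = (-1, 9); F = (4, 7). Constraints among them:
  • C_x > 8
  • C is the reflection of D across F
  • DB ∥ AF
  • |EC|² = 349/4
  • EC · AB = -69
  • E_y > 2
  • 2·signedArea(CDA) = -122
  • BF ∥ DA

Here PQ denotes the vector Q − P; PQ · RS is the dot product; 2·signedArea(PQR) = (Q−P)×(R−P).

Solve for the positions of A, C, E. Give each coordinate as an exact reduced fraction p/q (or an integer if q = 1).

A = (2, 20)
C = (9, 5)
E = (0, 5/2)

1. A_x = 2  [DB ∥ AF ∩ BF ∥ DA]
2. A_y = 20  [DB ∥ AF ∩ BF ∥ DA]
   → A = (2, 20)
3. C_x = 9  [C is the reflection of D across F]
4. C_y = 5  [C is the reflection of D across F]
   → C = (9, 5)
5. E_x = 0  [line 1·x + 24·y + -60 = 0 ∩ |EC|² = 349/4]
6. E_y = 5/2  [line 1·x + 24·y + -60 = 0 ∩ |EC|² = 349/4]
   → E = (0, 5/2)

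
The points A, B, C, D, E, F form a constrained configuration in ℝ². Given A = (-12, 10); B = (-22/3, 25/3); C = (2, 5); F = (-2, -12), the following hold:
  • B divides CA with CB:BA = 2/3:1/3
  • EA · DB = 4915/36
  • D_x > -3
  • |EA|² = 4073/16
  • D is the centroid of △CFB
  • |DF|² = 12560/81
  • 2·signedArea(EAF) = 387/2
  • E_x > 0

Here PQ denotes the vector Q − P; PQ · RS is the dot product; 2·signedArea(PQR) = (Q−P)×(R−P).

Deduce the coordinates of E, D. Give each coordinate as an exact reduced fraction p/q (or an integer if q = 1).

D = (-22/9, 4/9)
E = (1, 3/4)

1. E_x = 1  [line 22·x + 10·y + -59/2 = 0 ∩ |EA|² = 4073/16]
2. E_y = 3/4  [line 22·x + 10·y + -59/2 = 0 ∩ |EA|² = 4073/16]
   → E = (1, 3/4)
3. D_x = -22/9  [D is the centroid of △CFB]
4. D_y = 4/9  [D is the centroid of △CFB]
   → D = (-22/9, 4/9)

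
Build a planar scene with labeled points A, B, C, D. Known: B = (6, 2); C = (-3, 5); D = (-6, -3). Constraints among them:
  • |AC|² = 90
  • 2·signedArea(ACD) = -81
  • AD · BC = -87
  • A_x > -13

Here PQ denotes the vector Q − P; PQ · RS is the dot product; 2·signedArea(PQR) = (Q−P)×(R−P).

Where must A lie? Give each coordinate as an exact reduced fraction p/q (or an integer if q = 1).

1. A_x = -12  [2·signedArea(ACD) = -81 ∩ AD · BC = -87]
2. A_y = 8  [2·signedArea(ACD) = -81 ∩ AD · BC = -87]
   → A = (-12, 8)

A = (-12, 8)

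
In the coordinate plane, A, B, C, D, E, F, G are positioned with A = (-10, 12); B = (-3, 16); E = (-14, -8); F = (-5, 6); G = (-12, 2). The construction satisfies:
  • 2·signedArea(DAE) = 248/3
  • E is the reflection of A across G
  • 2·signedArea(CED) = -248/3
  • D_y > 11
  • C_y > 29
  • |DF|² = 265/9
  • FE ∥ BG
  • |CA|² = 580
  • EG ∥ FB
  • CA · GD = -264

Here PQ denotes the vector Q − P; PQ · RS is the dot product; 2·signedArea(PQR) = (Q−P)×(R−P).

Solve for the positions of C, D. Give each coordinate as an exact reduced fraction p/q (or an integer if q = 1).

1. D_x = -6  [line 20·x + -4·y + 496/3 = 0 ∩ |DF|² = 265/9]
2. D_y = 34/3  [line 20·x + -4·y + 496/3 = 0 ∩ |DF|² = 265/9]
   → D = (-6, 34/3)
3. C_x = 6  [CA · GD = -264 ∩ 2·signedArea(CED) = -248/3]
4. C_y = 30  [CA · GD = -264 ∩ 2·signedArea(CED) = -248/3]
   → C = (6, 30)

C = (6, 30)
D = (-6, 34/3)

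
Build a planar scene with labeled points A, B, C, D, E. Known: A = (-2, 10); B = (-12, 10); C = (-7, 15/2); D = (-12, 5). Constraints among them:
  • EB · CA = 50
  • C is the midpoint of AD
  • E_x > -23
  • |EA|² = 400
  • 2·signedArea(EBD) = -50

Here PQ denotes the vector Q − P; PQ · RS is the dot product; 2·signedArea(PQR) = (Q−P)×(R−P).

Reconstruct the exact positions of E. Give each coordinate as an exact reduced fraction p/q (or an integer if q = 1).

E = (-22, 10)

1. E_x = -22  [2·signedArea(EBD) = -50 ∩ EB · CA = 50]
2. E_y = 10  [2·signedArea(EBD) = -50 ∩ EB · CA = 50]
   → E = (-22, 10)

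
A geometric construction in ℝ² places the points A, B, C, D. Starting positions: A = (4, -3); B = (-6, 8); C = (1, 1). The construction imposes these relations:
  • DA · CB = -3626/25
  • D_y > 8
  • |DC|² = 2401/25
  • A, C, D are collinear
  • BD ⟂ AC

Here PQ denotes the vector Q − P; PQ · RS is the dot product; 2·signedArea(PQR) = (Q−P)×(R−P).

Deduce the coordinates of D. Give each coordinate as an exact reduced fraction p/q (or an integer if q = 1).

D = (-122/25, 221/25)

1. D_x = -122/25  [A, C, D are collinear ∩ BD ⟂ AC]
2. D_y = 221/25  [A, C, D are collinear ∩ BD ⟂ AC]
   → D = (-122/25, 221/25)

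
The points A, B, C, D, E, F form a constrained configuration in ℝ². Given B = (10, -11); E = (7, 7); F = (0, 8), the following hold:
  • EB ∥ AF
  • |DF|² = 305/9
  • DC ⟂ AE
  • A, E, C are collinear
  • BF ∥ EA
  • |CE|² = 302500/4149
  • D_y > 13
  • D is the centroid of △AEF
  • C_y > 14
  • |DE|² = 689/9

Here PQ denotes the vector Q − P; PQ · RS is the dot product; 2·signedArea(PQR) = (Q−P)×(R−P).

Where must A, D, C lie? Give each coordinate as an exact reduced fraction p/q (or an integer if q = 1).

1. A_x = -3  [EB ∥ AF ∩ BF ∥ EA]
2. A_y = 26  [EB ∥ AF ∩ BF ∥ EA]
   → A = (-3, 26)
3. D_x = 4/3  [D is the centroid of △AEF]
4. D_y = 41/3  [D is the centroid of △AEF]
   → D = (4/3, 41/3)
5. C_x = 4181/1383  [A, E, C are collinear ∩ DC ⟂ AE]
6. C_y = 20131/1383  [A, E, C are collinear ∩ DC ⟂ AE]
   → C = (4181/1383, 20131/1383)

A = (-3, 26)
C = (4181/1383, 20131/1383)
D = (4/3, 41/3)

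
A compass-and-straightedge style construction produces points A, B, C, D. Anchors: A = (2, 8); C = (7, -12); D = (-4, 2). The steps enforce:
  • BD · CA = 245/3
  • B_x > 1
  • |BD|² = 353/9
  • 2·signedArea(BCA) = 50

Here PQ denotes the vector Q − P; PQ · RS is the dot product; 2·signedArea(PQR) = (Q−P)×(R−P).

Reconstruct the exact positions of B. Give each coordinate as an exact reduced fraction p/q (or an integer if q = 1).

B = (5/3, -2/3)

1. B_x = 5/3  [2·signedArea(BCA) = 50 ∩ BD · CA = 245/3]
2. B_y = -2/3  [2·signedArea(BCA) = 50 ∩ BD · CA = 245/3]
   → B = (5/3, -2/3)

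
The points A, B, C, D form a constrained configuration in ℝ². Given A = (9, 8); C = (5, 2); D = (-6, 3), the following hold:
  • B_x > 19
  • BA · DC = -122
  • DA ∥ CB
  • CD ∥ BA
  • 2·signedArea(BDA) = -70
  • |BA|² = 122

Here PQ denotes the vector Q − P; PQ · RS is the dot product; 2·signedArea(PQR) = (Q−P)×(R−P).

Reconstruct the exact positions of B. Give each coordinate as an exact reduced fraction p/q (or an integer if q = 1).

B = (20, 7)

1. B_x = 20  [CD ∥ BA ∩ DA ∥ CB]
2. B_y = 7  [CD ∥ BA ∩ DA ∥ CB]
   → B = (20, 7)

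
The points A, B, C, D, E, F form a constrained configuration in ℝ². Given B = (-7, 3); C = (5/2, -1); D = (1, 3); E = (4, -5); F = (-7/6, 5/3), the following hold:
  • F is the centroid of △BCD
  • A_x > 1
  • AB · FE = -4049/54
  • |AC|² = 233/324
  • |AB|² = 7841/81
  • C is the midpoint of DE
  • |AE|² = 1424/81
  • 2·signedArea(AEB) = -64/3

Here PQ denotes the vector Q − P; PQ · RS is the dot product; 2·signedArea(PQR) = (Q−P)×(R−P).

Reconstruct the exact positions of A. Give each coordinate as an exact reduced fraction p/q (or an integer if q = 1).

1. A_x = 16/9  [AB · FE = -4049/54 ∩ 2·signedArea(AEB) = -64/3]
2. A_y = -13/9  [AB · FE = -4049/54 ∩ 2·signedArea(AEB) = -64/3]
   → A = (16/9, -13/9)

A = (16/9, -13/9)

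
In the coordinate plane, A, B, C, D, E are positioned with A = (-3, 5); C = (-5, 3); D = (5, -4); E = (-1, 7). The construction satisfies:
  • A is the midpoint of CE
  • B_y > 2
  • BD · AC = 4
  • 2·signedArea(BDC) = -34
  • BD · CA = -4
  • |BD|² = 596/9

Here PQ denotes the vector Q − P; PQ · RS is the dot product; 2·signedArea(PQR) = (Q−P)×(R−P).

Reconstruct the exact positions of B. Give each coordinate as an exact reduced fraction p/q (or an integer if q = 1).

1. B_x = 1/3  [2·signedArea(BDC) = -34 ∩ BD · AC = 4]
2. B_y = 8/3  [2·signedArea(BDC) = -34 ∩ BD · AC = 4]
   → B = (1/3, 8/3)

B = (1/3, 8/3)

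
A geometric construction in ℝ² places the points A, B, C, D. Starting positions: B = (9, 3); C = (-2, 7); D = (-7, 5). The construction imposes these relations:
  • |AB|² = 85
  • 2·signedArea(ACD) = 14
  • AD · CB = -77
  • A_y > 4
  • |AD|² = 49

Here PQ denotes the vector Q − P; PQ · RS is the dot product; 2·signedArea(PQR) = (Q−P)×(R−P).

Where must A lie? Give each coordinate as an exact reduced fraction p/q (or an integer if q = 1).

A = (0, 5)

1. A_x = 0  [2·signedArea(ACD) = 14 ∩ AD · CB = -77]
2. A_y = 5  [2·signedArea(ACD) = 14 ∩ AD · CB = -77]
   → A = (0, 5)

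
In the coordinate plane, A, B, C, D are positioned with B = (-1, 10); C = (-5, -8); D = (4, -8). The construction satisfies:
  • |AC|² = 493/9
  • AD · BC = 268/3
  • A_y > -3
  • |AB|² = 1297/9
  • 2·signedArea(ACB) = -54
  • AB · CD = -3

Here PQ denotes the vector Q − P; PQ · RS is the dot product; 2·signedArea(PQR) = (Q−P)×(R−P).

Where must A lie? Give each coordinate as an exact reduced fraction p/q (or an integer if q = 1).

1. A_x = -2/3  [2·signedArea(ACB) = -54 ∩ AD · BC = 268/3]
2. A_y = -2  [2·signedArea(ACB) = -54 ∩ AD · BC = 268/3]
   → A = (-2/3, -2)

A = (-2/3, -2)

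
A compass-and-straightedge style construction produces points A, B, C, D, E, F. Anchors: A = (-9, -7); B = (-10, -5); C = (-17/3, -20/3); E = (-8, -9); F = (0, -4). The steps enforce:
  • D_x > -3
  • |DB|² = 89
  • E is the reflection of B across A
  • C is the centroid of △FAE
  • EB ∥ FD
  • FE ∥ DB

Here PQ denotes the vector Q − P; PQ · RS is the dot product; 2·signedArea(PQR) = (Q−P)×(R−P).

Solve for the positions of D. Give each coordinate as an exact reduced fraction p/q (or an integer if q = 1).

1. D_x = -2  [FE ∥ DB ∩ EB ∥ FD]
2. D_y = 0  [FE ∥ DB ∩ EB ∥ FD]
   → D = (-2, 0)

D = (-2, 0)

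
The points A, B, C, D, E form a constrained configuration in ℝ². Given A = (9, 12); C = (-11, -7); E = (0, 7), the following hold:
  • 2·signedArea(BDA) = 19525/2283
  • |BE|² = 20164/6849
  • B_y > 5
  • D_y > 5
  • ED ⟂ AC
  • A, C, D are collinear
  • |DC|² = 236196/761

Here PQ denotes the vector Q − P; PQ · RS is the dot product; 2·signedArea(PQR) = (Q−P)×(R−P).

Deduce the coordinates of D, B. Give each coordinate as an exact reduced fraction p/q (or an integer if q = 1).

1. D_x = 1349/761  [A, C, D are collinear ∩ ED ⟂ AC]
2. D_y = 3907/761  [A, C, D are collinear ∩ ED ⟂ AC]
   → D = (1349/761, 3907/761)
3. B_x = 2698/2283  [line -5225/761·x + 5500/761·y + -76450/2283 = 0 ∩ |BE|² = 20164/6849]
4. B_y = 13141/2283  [line -5225/761·x + 5500/761·y + -76450/2283 = 0 ∩ |BE|² = 20164/6849]
   → B = (2698/2283, 13141/2283)

B = (2698/2283, 13141/2283)
D = (1349/761, 3907/761)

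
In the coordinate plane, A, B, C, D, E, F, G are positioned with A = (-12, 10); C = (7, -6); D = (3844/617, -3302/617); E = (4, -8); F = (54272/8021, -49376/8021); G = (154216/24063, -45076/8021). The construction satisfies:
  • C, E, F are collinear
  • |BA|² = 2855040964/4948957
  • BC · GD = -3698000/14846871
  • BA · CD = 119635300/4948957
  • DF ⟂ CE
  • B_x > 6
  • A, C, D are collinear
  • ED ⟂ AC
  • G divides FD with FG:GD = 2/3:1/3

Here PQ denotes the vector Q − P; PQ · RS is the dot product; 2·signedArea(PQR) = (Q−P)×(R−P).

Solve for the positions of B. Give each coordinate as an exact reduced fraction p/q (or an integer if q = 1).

1. B_x = 50832/8021  [BA · CD = 119635300/4948957 ∩ BC · GD = -3698000/14846871]
2. B_y = -44216/8021  [BA · CD = 119635300/4948957 ∩ BC · GD = -3698000/14846871]
   → B = (50832/8021, -44216/8021)

B = (50832/8021, -44216/8021)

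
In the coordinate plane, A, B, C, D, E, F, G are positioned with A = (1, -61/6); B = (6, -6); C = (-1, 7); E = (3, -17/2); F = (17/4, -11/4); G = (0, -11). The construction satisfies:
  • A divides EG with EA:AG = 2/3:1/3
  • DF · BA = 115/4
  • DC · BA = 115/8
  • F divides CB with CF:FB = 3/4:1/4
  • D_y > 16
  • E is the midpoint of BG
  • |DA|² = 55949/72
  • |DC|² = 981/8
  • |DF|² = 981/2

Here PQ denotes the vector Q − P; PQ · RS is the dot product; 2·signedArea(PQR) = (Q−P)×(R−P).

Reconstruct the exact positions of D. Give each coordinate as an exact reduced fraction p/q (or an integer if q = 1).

1. D_x = -25/4  [line 5·x + 25/6·y + -925/24 = 0 ∩ |DA|² = 55949/72]
2. D_y = 67/4  [line 5·x + 25/6·y + -925/24 = 0 ∩ |DA|² = 55949/72]
   → D = (-25/4, 67/4)

D = (-25/4, 67/4)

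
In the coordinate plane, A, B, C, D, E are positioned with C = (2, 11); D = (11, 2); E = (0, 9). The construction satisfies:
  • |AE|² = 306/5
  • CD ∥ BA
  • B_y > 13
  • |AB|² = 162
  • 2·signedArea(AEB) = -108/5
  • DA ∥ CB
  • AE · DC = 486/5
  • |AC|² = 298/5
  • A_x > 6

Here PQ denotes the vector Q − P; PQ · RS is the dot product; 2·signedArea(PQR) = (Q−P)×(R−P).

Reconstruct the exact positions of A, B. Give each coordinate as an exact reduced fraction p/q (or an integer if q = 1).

1. A_x = 33/5  [line 9·x + -9·y + -81/5 = 0 ∩ |AE|² = 306/5]
2. A_y = 24/5  [line 9·x + -9·y + -81/5 = 0 ∩ |AE|² = 306/5]
   → A = (33/5, 24/5)
3. B_x = -12/5  [2·signedArea(AEB) = -108/5 ∩ CD ∥ BA]
4. B_y = 69/5  [2·signedArea(AEB) = -108/5 ∩ CD ∥ BA]
   → B = (-12/5, 69/5)

A = (33/5, 24/5)
B = (-12/5, 69/5)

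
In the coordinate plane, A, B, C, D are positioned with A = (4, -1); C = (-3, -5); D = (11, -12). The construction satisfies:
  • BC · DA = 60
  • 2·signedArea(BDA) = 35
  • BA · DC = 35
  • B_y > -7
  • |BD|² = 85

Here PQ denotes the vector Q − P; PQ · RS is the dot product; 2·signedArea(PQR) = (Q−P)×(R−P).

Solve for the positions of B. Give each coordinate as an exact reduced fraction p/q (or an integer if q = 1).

B = (4, -6)

1. B_x = 4  [2·signedArea(BDA) = 35 ∩ BC · DA = 60]
2. B_y = -6  [2·signedArea(BDA) = 35 ∩ BC · DA = 60]
   → B = (4, -6)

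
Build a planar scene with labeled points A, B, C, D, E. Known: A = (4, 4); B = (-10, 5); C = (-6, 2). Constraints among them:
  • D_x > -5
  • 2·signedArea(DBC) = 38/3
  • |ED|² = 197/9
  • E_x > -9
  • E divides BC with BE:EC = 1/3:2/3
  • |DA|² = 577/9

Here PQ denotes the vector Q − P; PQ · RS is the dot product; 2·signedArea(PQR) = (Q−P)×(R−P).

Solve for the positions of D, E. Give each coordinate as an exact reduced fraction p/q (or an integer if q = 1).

1. E_x = -26/3  [E divides BC with BE:EC = 1/3:2/3]
2. E_y = 4  [E divides BC with BE:EC = 1/3:2/3]
   → E = (-26/3, 4)
3. D_x = -4  [line 3·x + 4·y + -8/3 = 0 ∩ |ED|² = 197/9]
4. D_y = 11/3  [line 3·x + 4·y + -8/3 = 0 ∩ |ED|² = 197/9]
   → D = (-4, 11/3)

D = (-4, 11/3)
E = (-26/3, 4)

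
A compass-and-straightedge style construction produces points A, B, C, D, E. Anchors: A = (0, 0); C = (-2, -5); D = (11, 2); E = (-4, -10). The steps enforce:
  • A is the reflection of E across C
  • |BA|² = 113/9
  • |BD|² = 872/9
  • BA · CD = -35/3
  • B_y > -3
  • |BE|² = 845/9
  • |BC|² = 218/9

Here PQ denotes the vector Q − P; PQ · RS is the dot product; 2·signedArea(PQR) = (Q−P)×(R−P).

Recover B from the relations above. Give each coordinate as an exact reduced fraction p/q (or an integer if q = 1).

1. B_x = 7/3  [line -13·x + -7·y + 35/3 = 0 ∩ |BC|² = 218/9]
2. B_y = -8/3  [line -13·x + -7·y + 35/3 = 0 ∩ |BC|² = 218/9]
   → B = (7/3, -8/3)

B = (7/3, -8/3)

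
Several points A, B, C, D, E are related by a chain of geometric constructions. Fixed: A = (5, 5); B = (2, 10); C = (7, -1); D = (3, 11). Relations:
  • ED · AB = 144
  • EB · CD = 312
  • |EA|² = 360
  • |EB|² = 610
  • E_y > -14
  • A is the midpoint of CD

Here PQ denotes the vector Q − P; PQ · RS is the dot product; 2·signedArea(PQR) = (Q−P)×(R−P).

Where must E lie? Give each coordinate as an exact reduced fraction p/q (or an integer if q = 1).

E = (11, -13)

1. E_x = 11  [ED · AB = 144 ∩ EB · CD = 312]
2. E_y = -13  [ED · AB = 144 ∩ EB · CD = 312]
   → E = (11, -13)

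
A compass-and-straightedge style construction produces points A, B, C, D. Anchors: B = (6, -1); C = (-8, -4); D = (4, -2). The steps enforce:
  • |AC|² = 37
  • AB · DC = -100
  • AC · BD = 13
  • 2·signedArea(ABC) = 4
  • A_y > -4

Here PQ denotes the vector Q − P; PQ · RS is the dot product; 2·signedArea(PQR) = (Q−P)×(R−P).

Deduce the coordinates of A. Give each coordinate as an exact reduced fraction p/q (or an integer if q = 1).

A = (-2, -3)

1. A_x = -2  [AC · BD = 13 ∩ AB · DC = -100]
2. A_y = -3  [AC · BD = 13 ∩ AB · DC = -100]
   → A = (-2, -3)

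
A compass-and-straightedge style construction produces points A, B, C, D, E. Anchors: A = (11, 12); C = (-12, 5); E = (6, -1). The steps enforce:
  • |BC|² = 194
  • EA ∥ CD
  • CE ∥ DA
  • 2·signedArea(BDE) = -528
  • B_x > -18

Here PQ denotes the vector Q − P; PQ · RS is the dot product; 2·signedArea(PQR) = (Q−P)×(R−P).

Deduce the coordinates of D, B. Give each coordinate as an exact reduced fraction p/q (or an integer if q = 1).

B = (-17, -8)
D = (-7, 18)

1. D_x = -7  [CE ∥ DA ∩ EA ∥ CD]
2. D_y = 18  [CE ∥ DA ∩ EA ∥ CD]
   → D = (-7, 18)
3. B_x = -17  [line 19·x + 13·y + 427 = 0 ∩ |BC|² = 194]
4. B_y = -8  [line 19·x + 13·y + 427 = 0 ∩ |BC|² = 194]
   → B = (-17, -8)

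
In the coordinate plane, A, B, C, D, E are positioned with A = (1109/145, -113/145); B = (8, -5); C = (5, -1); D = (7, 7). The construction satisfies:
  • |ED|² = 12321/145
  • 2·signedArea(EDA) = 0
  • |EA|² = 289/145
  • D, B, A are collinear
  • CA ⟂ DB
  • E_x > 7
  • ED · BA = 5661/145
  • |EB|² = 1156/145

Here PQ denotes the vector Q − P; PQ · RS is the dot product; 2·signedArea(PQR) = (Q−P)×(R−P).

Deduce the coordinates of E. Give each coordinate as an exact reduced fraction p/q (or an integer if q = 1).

E = (1126/145, -317/145)

1. E_x = 1126/145  [2·signedArea(EDA) = 0 ∩ ED · BA = 5661/145]
2. E_y = -317/145  [2·signedArea(EDA) = 0 ∩ ED · BA = 5661/145]
   → E = (1126/145, -317/145)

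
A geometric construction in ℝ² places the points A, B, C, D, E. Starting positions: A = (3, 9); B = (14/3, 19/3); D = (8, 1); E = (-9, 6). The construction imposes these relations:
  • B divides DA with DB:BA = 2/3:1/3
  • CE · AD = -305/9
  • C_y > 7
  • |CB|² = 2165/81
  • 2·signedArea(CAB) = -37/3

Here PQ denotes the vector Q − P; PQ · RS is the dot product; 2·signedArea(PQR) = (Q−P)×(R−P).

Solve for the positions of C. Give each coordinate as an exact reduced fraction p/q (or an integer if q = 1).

1. C_x = -4/9  [2·signedArea(CAB) = -37/3 ∩ CE · AD = -305/9]
2. C_y = 64/9  [2·signedArea(CAB) = -37/3 ∩ CE · AD = -305/9]
   → C = (-4/9, 64/9)

C = (-4/9, 64/9)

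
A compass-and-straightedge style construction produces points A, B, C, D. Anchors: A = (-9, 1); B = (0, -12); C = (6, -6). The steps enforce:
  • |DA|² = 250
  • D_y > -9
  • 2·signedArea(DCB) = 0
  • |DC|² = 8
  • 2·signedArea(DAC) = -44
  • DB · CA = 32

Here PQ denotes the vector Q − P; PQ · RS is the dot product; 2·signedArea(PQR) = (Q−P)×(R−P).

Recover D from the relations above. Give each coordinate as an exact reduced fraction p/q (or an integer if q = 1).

1. D_x = 4  [2·signedArea(DCB) = 0 ∩ DB · CA = 32]
2. D_y = -8  [2·signedArea(DCB) = 0 ∩ DB · CA = 32]
   → D = (4, -8)

D = (4, -8)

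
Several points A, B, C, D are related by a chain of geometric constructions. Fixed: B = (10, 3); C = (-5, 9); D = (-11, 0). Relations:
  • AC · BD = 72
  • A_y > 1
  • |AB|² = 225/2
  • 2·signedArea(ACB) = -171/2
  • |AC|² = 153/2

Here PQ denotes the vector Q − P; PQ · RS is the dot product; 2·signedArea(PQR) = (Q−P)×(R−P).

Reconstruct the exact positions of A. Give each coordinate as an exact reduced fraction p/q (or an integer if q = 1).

A = (-1/2, 3/2)

1. A_x = -1/2  [2·signedArea(ACB) = -171/2 ∩ AC · BD = 72]
2. A_y = 3/2  [2·signedArea(ACB) = -171/2 ∩ AC · BD = 72]
   → A = (-1/2, 3/2)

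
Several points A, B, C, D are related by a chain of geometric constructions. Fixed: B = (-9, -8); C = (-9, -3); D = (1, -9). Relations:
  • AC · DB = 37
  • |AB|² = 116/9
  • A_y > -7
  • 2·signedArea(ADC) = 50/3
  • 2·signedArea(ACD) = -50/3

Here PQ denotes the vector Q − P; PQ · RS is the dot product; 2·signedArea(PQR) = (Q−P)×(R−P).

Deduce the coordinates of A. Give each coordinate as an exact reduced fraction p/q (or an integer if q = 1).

A = (-17/3, -20/3)

1. A_x = -17/3  [2·signedArea(ACD) = -50/3 ∩ AC · DB = 37]
2. A_y = -20/3  [2·signedArea(ACD) = -50/3 ∩ AC · DB = 37]
   → A = (-17/3, -20/3)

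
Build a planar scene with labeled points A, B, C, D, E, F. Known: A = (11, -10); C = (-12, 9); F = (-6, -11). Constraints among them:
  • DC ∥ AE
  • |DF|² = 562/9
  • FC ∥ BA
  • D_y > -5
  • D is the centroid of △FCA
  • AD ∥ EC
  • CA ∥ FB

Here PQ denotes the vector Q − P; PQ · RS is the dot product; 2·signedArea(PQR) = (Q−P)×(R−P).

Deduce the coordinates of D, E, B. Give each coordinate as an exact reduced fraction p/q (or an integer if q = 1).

1. D_x = -7/3  [D is the centroid of △FCA]
2. D_y = -4  [D is the centroid of △FCA]
   → D = (-7/3, -4)
3. E_x = 4/3  [AD ∥ EC ∩ DC ∥ AE]
4. E_y = 3  [AD ∥ EC ∩ DC ∥ AE]
   → E = (4/3, 3)
5. B_x = 17  [FC ∥ BA ∩ CA ∥ FB]
6. B_y = -30  [FC ∥ BA ∩ CA ∥ FB]
   → B = (17, -30)

B = (17, -30)
D = (-7/3, -4)
E = (4/3, 3)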